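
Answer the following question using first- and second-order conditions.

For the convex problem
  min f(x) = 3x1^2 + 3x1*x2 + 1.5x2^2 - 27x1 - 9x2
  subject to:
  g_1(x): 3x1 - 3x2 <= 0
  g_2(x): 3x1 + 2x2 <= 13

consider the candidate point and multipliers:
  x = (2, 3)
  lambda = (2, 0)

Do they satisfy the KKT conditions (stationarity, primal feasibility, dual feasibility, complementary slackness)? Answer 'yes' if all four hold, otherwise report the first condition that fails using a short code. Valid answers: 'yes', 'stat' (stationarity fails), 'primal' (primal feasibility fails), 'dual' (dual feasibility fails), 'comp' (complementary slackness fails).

Gradient of f: grad f(x) = Q x + c = (-6, 6)
Constraint values g_i(x) = a_i^T x - b_i:
  g_1((2, 3)) = -3
  g_2((2, 3)) = -1
Stationarity residual: grad f(x) + sum_i lambda_i a_i = (0, 0)
  -> stationarity OK
Primal feasibility (all g_i <= 0): OK
Dual feasibility (all lambda_i >= 0): OK
Complementary slackness (lambda_i * g_i(x) = 0 for all i): FAILS

Verdict: the first failing condition is complementary_slackness -> comp.

comp


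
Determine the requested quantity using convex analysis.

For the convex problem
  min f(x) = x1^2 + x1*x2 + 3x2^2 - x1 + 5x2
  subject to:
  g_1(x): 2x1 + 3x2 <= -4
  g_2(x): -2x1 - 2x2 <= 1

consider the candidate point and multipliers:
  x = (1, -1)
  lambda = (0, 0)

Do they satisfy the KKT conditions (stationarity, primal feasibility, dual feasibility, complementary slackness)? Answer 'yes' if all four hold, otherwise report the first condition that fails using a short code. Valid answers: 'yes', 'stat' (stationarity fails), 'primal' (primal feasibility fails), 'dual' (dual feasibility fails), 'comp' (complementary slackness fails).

Gradient of f: grad f(x) = Q x + c = (0, 0)
Constraint values g_i(x) = a_i^T x - b_i:
  g_1((1, -1)) = 3
  g_2((1, -1)) = -1
Stationarity residual: grad f(x) + sum_i lambda_i a_i = (0, 0)
  -> stationarity OK
Primal feasibility (all g_i <= 0): FAILS
Dual feasibility (all lambda_i >= 0): OK
Complementary slackness (lambda_i * g_i(x) = 0 for all i): OK

Verdict: the first failing condition is primal_feasibility -> primal.

primal


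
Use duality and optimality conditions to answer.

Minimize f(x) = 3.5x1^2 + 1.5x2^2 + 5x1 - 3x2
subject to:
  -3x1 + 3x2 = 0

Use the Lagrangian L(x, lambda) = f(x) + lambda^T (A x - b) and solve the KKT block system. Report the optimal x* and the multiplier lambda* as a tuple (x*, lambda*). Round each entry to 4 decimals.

Form the Lagrangian:
  L(x, lambda) = (1/2) x^T Q x + c^T x + lambda^T (A x - b)
Stationarity (grad_x L = 0): Q x + c + A^T lambda = 0.
Primal feasibility: A x = b.

This gives the KKT block system:
  [ Q   A^T ] [ x     ]   [-c ]
  [ A    0  ] [ lambda ] = [ b ]

Solving the linear system:
  x*      = (-0.2, -0.2)
  lambda* = (1.2)
  f(x*)   = -0.2

x* = (-0.2, -0.2), lambda* = (1.2)


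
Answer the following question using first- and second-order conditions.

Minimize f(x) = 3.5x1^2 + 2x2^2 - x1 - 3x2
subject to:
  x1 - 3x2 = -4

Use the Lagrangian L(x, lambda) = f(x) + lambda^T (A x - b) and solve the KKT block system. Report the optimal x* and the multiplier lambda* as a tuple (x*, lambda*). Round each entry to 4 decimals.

Form the Lagrangian:
  L(x, lambda) = (1/2) x^T Q x + c^T x + lambda^T (A x - b)
Stationarity (grad_x L = 0): Q x + c + A^T lambda = 0.
Primal feasibility: A x = b.

This gives the KKT block system:
  [ Q   A^T ] [ x     ]   [-c ]
  [ A    0  ] [ lambda ] = [ b ]

Solving the linear system:
  x*      = (0.0299, 1.3433)
  lambda* = (0.791)
  f(x*)   = -0.4478

x* = (0.0299, 1.3433), lambda* = (0.791)


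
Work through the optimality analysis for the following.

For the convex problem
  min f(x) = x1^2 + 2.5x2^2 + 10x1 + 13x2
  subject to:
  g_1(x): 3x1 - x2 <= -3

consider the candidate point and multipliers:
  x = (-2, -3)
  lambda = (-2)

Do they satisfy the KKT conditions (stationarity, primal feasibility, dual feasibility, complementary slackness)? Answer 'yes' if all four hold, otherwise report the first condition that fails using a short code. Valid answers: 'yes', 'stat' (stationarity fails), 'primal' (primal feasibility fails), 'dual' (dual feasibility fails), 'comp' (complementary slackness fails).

Gradient of f: grad f(x) = Q x + c = (6, -2)
Constraint values g_i(x) = a_i^T x - b_i:
  g_1((-2, -3)) = 0
Stationarity residual: grad f(x) + sum_i lambda_i a_i = (0, 0)
  -> stationarity OK
Primal feasibility (all g_i <= 0): OK
Dual feasibility (all lambda_i >= 0): FAILS
Complementary slackness (lambda_i * g_i(x) = 0 for all i): OK

Verdict: the first failing condition is dual_feasibility -> dual.

dual


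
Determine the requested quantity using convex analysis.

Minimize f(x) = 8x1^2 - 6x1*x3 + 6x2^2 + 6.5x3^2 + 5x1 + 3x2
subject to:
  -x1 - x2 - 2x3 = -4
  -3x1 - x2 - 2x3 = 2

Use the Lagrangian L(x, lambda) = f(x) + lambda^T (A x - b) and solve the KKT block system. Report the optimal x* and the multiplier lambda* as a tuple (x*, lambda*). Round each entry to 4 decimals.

Form the Lagrangian:
  L(x, lambda) = (1/2) x^T Q x + c^T x + lambda^T (A x - b)
Stationarity (grad_x L = 0): Q x + c + A^T lambda = 0.
Primal feasibility: A x = b.

This gives the KKT block system:
  [ Q   A^T ] [ x     ]   [-c ]
  [ A    0  ] [ lambda ] = [ b ]

Solving the linear system:
  x*      = (-3, 1.8852, 2.5574)
  lambda* = (67.6066, -41.9836)
  f(x*)   = 172.5246

x* = (-3, 1.8852, 2.5574), lambda* = (67.6066, -41.9836)


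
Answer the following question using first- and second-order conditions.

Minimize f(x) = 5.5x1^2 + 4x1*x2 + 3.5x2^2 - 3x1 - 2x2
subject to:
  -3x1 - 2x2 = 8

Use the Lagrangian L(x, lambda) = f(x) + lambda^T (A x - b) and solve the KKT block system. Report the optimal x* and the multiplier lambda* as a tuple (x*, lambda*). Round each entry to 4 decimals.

Form the Lagrangian:
  L(x, lambda) = (1/2) x^T Q x + c^T x + lambda^T (A x - b)
Stationarity (grad_x L = 0): Q x + c + A^T lambda = 0.
Primal feasibility: A x = b.

This gives the KKT block system:
  [ Q   A^T ] [ x     ]   [-c ]
  [ A    0  ] [ lambda ] = [ b ]

Solving the linear system:
  x*      = (-1.7627, -1.3559)
  lambda* = (-9.2712)
  f(x*)   = 41.0847

x* = (-1.7627, -1.3559), lambda* = (-9.2712)


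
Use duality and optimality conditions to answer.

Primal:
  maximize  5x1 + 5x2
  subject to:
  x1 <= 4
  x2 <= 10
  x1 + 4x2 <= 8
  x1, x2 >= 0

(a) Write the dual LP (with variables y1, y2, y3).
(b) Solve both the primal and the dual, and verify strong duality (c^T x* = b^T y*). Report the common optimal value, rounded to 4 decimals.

The standard primal-dual pair for 'max c^T x s.t. A x <= b, x >= 0' is:
  Dual:  min b^T y  s.t.  A^T y >= c,  y >= 0.

So the dual LP is:
  minimize  4y1 + 10y2 + 8y3
  subject to:
    y1 + y3 >= 5
    y2 + 4y3 >= 5
    y1, y2, y3 >= 0

Solving the primal: x* = (4, 1).
  primal value c^T x* = 25.
Solving the dual: y* = (3.75, 0, 1.25).
  dual value b^T y* = 25.
Strong duality: c^T x* = b^T y*. Confirmed.

25


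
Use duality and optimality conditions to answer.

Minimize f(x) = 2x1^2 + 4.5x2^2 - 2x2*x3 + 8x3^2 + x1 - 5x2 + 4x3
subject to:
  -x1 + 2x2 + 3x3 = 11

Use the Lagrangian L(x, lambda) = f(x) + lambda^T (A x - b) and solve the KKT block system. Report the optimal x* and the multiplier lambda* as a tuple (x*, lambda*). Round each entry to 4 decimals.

Form the Lagrangian:
  L(x, lambda) = (1/2) x^T Q x + c^T x + lambda^T (A x - b)
Stationarity (grad_x L = 0): Q x + c + A^T lambda = 0.
Primal feasibility: A x = b.

This gives the KKT block system:
  [ Q   A^T ] [ x     ]   [-c ]
  [ A    0  ] [ lambda ] = [ b ]

Solving the linear system:
  x*      = (-2.0135, 2.4289, 1.3762)
  lambda* = (-7.0539)
  f(x*)   = 34.47

x* = (-2.0135, 2.4289, 1.3762), lambda* = (-7.0539)


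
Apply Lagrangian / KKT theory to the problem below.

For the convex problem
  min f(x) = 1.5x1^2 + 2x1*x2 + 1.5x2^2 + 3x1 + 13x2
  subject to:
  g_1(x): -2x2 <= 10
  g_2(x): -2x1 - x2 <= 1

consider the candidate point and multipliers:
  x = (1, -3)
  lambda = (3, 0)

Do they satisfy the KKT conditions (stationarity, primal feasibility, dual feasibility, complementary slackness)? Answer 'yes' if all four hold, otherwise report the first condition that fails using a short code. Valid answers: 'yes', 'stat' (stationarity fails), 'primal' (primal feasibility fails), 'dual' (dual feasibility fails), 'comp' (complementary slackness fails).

Gradient of f: grad f(x) = Q x + c = (0, 6)
Constraint values g_i(x) = a_i^T x - b_i:
  g_1((1, -3)) = -4
  g_2((1, -3)) = 0
Stationarity residual: grad f(x) + sum_i lambda_i a_i = (0, 0)
  -> stationarity OK
Primal feasibility (all g_i <= 0): OK
Dual feasibility (all lambda_i >= 0): OK
Complementary slackness (lambda_i * g_i(x) = 0 for all i): FAILS

Verdict: the first failing condition is complementary_slackness -> comp.

comp


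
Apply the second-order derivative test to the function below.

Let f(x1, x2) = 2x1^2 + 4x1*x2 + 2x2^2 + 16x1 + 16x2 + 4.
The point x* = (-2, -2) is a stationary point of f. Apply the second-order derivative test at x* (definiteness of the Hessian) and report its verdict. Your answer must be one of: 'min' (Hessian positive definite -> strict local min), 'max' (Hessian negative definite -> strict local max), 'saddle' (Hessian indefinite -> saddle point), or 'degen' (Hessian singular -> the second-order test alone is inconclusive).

Compute the Hessian H = grad^2 f:
  H = [[4, 4], [4, 4]]
Verify stationarity: grad f(x*) = H x* + g = (0, 0).
Eigenvalues of H: 0, 8.
H has a zero eigenvalue (singular; positive semidefinite but not definite), so H is neither positive definite, negative definite, nor indefinite. The second-order test alone is inconclusive -> degen.
(Indeed, f is constant along the null direction of H through x*, so x* is not a strict local extremum.)

degen


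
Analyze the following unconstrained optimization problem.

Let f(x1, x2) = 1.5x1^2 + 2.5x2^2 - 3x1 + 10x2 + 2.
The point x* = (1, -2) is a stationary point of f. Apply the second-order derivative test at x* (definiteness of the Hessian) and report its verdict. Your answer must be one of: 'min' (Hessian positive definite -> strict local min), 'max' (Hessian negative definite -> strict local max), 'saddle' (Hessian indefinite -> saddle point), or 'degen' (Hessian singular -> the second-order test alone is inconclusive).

Compute the Hessian H = grad^2 f:
  H = [[3, 0], [0, 5]]
Verify stationarity: grad f(x*) = H x* + g = (0, 0).
Eigenvalues of H: 3, 5.
Both eigenvalues > 0, so H is positive definite -> x* is a strict local min.

min


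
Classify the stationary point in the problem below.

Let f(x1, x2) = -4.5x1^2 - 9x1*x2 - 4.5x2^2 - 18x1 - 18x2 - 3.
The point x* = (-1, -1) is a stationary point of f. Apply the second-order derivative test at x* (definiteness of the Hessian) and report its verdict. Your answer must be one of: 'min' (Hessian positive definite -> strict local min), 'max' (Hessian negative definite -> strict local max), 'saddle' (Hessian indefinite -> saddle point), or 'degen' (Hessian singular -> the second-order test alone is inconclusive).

Compute the Hessian H = grad^2 f:
  H = [[-9, -9], [-9, -9]]
Verify stationarity: grad f(x*) = H x* + g = (0, 0).
Eigenvalues of H: -18, 0.
H has a zero eigenvalue (singular; negative semidefinite but not definite), so H is neither positive definite, negative definite, nor indefinite. The second-order test alone is inconclusive -> degen.
(Indeed, f is constant along the null direction of H through x*, so x* is not a strict local extremum.)

degen


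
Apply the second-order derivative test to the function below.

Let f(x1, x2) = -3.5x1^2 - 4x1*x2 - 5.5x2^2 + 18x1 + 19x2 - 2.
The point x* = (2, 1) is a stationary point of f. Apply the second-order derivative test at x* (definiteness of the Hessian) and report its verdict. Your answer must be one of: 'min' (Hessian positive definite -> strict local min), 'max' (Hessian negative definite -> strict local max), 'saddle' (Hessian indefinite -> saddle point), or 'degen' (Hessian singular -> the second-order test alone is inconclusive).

Compute the Hessian H = grad^2 f:
  H = [[-7, -4], [-4, -11]]
Verify stationarity: grad f(x*) = H x* + g = (0, 0).
Eigenvalues of H: -13.4721, -4.5279.
Both eigenvalues < 0, so H is negative definite -> x* is a strict local max.

max


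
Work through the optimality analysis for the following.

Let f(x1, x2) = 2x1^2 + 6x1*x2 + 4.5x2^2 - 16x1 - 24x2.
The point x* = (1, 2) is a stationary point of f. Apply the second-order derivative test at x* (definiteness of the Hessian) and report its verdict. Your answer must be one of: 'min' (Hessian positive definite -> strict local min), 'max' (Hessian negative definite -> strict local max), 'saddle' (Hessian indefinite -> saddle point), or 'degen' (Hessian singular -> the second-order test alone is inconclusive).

Compute the Hessian H = grad^2 f:
  H = [[4, 6], [6, 9]]
Verify stationarity: grad f(x*) = H x* + g = (0, 0).
Eigenvalues of H: 0, 13.
H has a zero eigenvalue (singular; positive semidefinite but not definite), so H is neither positive definite, negative definite, nor indefinite. The second-order test alone is inconclusive -> degen.
(Indeed, f is constant along the null direction of H through x*, so x* is not a strict local extremum.)

degen


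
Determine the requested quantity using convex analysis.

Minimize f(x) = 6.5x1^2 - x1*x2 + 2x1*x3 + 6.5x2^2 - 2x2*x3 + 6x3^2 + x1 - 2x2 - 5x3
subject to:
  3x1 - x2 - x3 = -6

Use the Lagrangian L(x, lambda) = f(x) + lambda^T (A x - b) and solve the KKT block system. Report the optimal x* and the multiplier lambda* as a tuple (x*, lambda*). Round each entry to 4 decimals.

Form the Lagrangian:
  L(x, lambda) = (1/2) x^T Q x + c^T x + lambda^T (A x - b)
Stationarity (grad_x L = 0): Q x + c + A^T lambda = 0.
Primal feasibility: A x = b.

This gives the KKT block system:
  [ Q   A^T ] [ x     ]   [-c ]
  [ A    0  ] [ lambda ] = [ b ]

Solving the linear system:
  x*      = (-1.3979, 0.6239, 1.1823)
  lambda* = (5.1441)
  f(x*)   = 11.1537

x* = (-1.3979, 0.6239, 1.1823), lambda* = (5.1441)


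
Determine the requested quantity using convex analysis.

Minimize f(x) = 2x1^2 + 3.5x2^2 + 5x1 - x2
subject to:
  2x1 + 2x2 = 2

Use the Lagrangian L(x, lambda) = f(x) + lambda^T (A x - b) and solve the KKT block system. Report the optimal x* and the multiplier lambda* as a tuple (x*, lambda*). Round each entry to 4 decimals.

Form the Lagrangian:
  L(x, lambda) = (1/2) x^T Q x + c^T x + lambda^T (A x - b)
Stationarity (grad_x L = 0): Q x + c + A^T lambda = 0.
Primal feasibility: A x = b.

This gives the KKT block system:
  [ Q   A^T ] [ x     ]   [-c ]
  [ A    0  ] [ lambda ] = [ b ]

Solving the linear system:
  x*      = (0.0909, 0.9091)
  lambda* = (-2.6818)
  f(x*)   = 2.4545

x* = (0.0909, 0.9091), lambda* = (-2.6818)


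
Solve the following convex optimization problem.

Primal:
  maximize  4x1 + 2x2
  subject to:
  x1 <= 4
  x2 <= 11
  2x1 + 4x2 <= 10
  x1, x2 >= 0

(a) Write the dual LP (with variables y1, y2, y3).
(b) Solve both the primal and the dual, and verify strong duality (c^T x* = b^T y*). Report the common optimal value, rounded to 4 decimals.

The standard primal-dual pair for 'max c^T x s.t. A x <= b, x >= 0' is:
  Dual:  min b^T y  s.t.  A^T y >= c,  y >= 0.

So the dual LP is:
  minimize  4y1 + 11y2 + 10y3
  subject to:
    y1 + 2y3 >= 4
    y2 + 4y3 >= 2
    y1, y2, y3 >= 0

Solving the primal: x* = (4, 0.5).
  primal value c^T x* = 17.
Solving the dual: y* = (3, 0, 0.5).
  dual value b^T y* = 17.
Strong duality: c^T x* = b^T y*. Confirmed.

17


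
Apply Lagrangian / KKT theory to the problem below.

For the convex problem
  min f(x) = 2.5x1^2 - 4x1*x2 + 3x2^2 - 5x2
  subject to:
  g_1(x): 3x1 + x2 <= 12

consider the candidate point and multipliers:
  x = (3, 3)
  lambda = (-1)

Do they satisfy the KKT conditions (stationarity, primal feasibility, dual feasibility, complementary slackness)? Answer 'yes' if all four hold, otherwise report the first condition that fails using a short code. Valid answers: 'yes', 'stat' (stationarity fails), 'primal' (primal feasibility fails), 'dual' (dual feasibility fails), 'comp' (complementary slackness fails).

Gradient of f: grad f(x) = Q x + c = (3, 1)
Constraint values g_i(x) = a_i^T x - b_i:
  g_1((3, 3)) = 0
Stationarity residual: grad f(x) + sum_i lambda_i a_i = (0, 0)
  -> stationarity OK
Primal feasibility (all g_i <= 0): OK
Dual feasibility (all lambda_i >= 0): FAILS
Complementary slackness (lambda_i * g_i(x) = 0 for all i): OK

Verdict: the first failing condition is dual_feasibility -> dual.

dual


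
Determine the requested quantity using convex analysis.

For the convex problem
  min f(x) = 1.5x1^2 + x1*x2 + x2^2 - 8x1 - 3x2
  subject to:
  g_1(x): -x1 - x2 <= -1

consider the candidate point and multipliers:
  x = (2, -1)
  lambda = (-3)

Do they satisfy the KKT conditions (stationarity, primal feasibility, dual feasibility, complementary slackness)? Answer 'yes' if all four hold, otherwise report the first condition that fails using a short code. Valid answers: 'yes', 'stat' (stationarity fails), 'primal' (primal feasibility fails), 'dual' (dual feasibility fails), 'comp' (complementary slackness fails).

Gradient of f: grad f(x) = Q x + c = (-3, -3)
Constraint values g_i(x) = a_i^T x - b_i:
  g_1((2, -1)) = 0
Stationarity residual: grad f(x) + sum_i lambda_i a_i = (0, 0)
  -> stationarity OK
Primal feasibility (all g_i <= 0): OK
Dual feasibility (all lambda_i >= 0): FAILS
Complementary slackness (lambda_i * g_i(x) = 0 for all i): OK

Verdict: the first failing condition is dual_feasibility -> dual.

dual


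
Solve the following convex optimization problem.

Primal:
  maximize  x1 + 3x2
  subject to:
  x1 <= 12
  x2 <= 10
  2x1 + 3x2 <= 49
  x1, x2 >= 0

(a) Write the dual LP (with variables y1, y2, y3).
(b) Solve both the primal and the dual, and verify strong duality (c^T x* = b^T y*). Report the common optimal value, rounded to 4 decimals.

The standard primal-dual pair for 'max c^T x s.t. A x <= b, x >= 0' is:
  Dual:  min b^T y  s.t.  A^T y >= c,  y >= 0.

So the dual LP is:
  minimize  12y1 + 10y2 + 49y3
  subject to:
    y1 + 2y3 >= 1
    y2 + 3y3 >= 3
    y1, y2, y3 >= 0

Solving the primal: x* = (9.5, 10).
  primal value c^T x* = 39.5.
Solving the dual: y* = (0, 1.5, 0.5).
  dual value b^T y* = 39.5.
Strong duality: c^T x* = b^T y*. Confirmed.

39.5


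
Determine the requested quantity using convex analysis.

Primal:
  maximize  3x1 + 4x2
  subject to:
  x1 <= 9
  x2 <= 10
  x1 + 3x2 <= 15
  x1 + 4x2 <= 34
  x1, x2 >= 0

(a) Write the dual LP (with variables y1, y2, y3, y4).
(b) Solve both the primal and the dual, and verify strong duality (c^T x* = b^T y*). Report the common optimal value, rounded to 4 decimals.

The standard primal-dual pair for 'max c^T x s.t. A x <= b, x >= 0' is:
  Dual:  min b^T y  s.t.  A^T y >= c,  y >= 0.

So the dual LP is:
  minimize  9y1 + 10y2 + 15y3 + 34y4
  subject to:
    y1 + y3 + y4 >= 3
    y2 + 3y3 + 4y4 >= 4
    y1, y2, y3, y4 >= 0

Solving the primal: x* = (9, 2).
  primal value c^T x* = 35.
Solving the dual: y* = (1.6667, 0, 1.3333, 0).
  dual value b^T y* = 35.
Strong duality: c^T x* = b^T y*. Confirmed.

35


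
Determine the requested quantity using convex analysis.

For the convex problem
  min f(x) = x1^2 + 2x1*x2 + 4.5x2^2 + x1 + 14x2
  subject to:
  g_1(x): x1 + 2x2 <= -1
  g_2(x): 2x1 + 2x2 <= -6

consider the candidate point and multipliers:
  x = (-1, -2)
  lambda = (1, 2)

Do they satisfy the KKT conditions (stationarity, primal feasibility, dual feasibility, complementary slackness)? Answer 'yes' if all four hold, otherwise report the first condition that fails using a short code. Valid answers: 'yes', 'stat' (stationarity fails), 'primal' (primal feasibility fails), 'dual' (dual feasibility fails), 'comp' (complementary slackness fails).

Gradient of f: grad f(x) = Q x + c = (-5, -6)
Constraint values g_i(x) = a_i^T x - b_i:
  g_1((-1, -2)) = -4
  g_2((-1, -2)) = 0
Stationarity residual: grad f(x) + sum_i lambda_i a_i = (0, 0)
  -> stationarity OK
Primal feasibility (all g_i <= 0): OK
Dual feasibility (all lambda_i >= 0): OK
Complementary slackness (lambda_i * g_i(x) = 0 for all i): FAILS

Verdict: the first failing condition is complementary_slackness -> comp.

comp


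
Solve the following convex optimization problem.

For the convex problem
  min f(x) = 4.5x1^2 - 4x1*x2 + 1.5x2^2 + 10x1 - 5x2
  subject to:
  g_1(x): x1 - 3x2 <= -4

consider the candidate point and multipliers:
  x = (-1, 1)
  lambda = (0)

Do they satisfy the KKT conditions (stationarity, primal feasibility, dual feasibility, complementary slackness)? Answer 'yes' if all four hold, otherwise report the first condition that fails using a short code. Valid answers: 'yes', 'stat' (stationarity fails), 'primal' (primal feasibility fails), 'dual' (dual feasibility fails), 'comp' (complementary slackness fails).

Gradient of f: grad f(x) = Q x + c = (-3, 2)
Constraint values g_i(x) = a_i^T x - b_i:
  g_1((-1, 1)) = 0
Stationarity residual: grad f(x) + sum_i lambda_i a_i = (-3, 2)
  -> stationarity FAILS
Primal feasibility (all g_i <= 0): OK
Dual feasibility (all lambda_i >= 0): OK
Complementary slackness (lambda_i * g_i(x) = 0 for all i): OK

Verdict: the first failing condition is stationarity -> stat.

stat


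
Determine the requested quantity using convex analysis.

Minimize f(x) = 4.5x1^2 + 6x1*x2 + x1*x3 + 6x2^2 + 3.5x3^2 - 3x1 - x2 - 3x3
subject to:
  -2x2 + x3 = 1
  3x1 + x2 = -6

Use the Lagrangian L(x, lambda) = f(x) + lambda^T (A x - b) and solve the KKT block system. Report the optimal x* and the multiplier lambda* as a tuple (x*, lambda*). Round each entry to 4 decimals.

Form the Lagrangian:
  L(x, lambda) = (1/2) x^T Q x + c^T x + lambda^T (A x - b)
Stationarity (grad_x L = 0): Q x + c + A^T lambda = 0.
Primal feasibility: A x = b.

This gives the KKT block system:
  [ Q   A^T ] [ x     ]   [-c ]
  [ A    0  ] [ lambda ] = [ b ]

Solving the linear system:
  x*      = (-2.0218, 0.0654, 1.1308)
  lambda* = (-2.8941, 6.5576)
  f(x*)   = 22.4237

x* = (-2.0218, 0.0654, 1.1308), lambda* = (-2.8941, 6.5576)


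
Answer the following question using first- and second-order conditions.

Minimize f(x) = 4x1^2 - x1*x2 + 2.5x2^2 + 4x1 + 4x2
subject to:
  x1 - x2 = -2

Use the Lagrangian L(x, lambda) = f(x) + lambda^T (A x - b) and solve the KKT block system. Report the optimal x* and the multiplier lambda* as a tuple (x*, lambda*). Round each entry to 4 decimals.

Form the Lagrangian:
  L(x, lambda) = (1/2) x^T Q x + c^T x + lambda^T (A x - b)
Stationarity (grad_x L = 0): Q x + c + A^T lambda = 0.
Primal feasibility: A x = b.

This gives the KKT block system:
  [ Q   A^T ] [ x     ]   [-c ]
  [ A    0  ] [ lambda ] = [ b ]

Solving the linear system:
  x*      = (-1.4545, 0.5455)
  lambda* = (8.1818)
  f(x*)   = 6.3636

x* = (-1.4545, 0.5455), lambda* = (8.1818)


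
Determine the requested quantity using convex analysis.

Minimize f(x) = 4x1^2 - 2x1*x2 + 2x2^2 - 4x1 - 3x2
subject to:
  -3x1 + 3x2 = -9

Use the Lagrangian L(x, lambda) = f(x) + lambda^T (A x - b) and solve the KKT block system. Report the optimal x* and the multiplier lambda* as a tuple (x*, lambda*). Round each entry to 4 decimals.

Form the Lagrangian:
  L(x, lambda) = (1/2) x^T Q x + c^T x + lambda^T (A x - b)
Stationarity (grad_x L = 0): Q x + c + A^T lambda = 0.
Primal feasibility: A x = b.

This gives the KKT block system:
  [ Q   A^T ] [ x     ]   [-c ]
  [ A    0  ] [ lambda ] = [ b ]

Solving the linear system:
  x*      = (1.625, -1.375)
  lambda* = (3.9167)
  f(x*)   = 16.4375

x* = (1.625, -1.375), lambda* = (3.9167)


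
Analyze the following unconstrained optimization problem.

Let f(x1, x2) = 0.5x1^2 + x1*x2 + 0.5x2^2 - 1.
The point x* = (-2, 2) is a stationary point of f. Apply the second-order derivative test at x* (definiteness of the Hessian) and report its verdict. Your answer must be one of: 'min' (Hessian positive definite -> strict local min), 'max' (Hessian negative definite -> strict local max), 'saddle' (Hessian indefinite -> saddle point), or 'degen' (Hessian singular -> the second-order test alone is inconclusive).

Compute the Hessian H = grad^2 f:
  H = [[1, 1], [1, 1]]
Verify stationarity: grad f(x*) = H x* + g = (0, 0).
Eigenvalues of H: 0, 2.
H has a zero eigenvalue (singular; positive semidefinite but not definite), so H is neither positive definite, negative definite, nor indefinite. The second-order test alone is inconclusive -> degen.
(Indeed, f is constant along the null direction of H through x*, so x* is not a strict local extremum.)

degen


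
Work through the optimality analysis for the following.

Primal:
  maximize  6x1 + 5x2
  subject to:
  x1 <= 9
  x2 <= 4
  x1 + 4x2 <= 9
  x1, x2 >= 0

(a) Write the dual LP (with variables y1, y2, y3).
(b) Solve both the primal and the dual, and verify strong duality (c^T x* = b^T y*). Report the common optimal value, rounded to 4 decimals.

The standard primal-dual pair for 'max c^T x s.t. A x <= b, x >= 0' is:
  Dual:  min b^T y  s.t.  A^T y >= c,  y >= 0.

So the dual LP is:
  minimize  9y1 + 4y2 + 9y3
  subject to:
    y1 + y3 >= 6
    y2 + 4y3 >= 5
    y1, y2, y3 >= 0

Solving the primal: x* = (9, 0).
  primal value c^T x* = 54.
Solving the dual: y* = (4.75, 0, 1.25).
  dual value b^T y* = 54.
Strong duality: c^T x* = b^T y*. Confirmed.

54


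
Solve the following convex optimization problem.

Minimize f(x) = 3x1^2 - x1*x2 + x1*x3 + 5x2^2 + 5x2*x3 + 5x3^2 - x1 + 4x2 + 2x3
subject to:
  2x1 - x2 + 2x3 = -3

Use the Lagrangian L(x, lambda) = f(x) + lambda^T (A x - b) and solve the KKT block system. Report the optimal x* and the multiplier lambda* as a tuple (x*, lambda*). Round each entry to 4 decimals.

Form the Lagrangian:
  L(x, lambda) = (1/2) x^T Q x + c^T x + lambda^T (A x - b)
Stationarity (grad_x L = 0): Q x + c + A^T lambda = 0.
Primal feasibility: A x = b.

This gives the KKT block system:
  [ Q   A^T ] [ x     ]   [-c ]
  [ A    0  ] [ lambda ] = [ b ]

Solving the linear system:
  x*      = (-0.5844, 0.2208, -0.8052)
  lambda* = (2.7662)
  f(x*)   = 4.0779

x* = (-0.5844, 0.2208, -0.8052), lambda* = (2.7662)


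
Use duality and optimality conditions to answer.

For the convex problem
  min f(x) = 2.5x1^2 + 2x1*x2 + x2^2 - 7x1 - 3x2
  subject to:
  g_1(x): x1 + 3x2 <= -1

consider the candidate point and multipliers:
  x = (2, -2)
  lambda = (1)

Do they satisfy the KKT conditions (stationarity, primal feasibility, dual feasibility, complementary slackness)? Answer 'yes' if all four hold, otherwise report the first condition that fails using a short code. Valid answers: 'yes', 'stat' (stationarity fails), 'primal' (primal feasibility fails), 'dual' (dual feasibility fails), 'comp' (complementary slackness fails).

Gradient of f: grad f(x) = Q x + c = (-1, -3)
Constraint values g_i(x) = a_i^T x - b_i:
  g_1((2, -2)) = -3
Stationarity residual: grad f(x) + sum_i lambda_i a_i = (0, 0)
  -> stationarity OK
Primal feasibility (all g_i <= 0): OK
Dual feasibility (all lambda_i >= 0): OK
Complementary slackness (lambda_i * g_i(x) = 0 for all i): FAILS

Verdict: the first failing condition is complementary_slackness -> comp.

comp


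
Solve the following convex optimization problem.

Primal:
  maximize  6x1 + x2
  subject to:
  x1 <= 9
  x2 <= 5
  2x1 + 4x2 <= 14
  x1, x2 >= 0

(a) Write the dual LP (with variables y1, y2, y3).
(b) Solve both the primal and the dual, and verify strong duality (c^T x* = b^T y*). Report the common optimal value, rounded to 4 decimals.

The standard primal-dual pair for 'max c^T x s.t. A x <= b, x >= 0' is:
  Dual:  min b^T y  s.t.  A^T y >= c,  y >= 0.

So the dual LP is:
  minimize  9y1 + 5y2 + 14y3
  subject to:
    y1 + 2y3 >= 6
    y2 + 4y3 >= 1
    y1, y2, y3 >= 0

Solving the primal: x* = (7, 0).
  primal value c^T x* = 42.
Solving the dual: y* = (0, 0, 3).
  dual value b^T y* = 42.
Strong duality: c^T x* = b^T y*. Confirmed.

42


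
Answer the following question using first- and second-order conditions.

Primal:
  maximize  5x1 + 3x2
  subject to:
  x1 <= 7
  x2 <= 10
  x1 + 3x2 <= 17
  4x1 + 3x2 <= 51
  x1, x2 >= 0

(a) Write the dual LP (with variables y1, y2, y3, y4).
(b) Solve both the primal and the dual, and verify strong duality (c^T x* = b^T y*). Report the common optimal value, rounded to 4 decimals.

The standard primal-dual pair for 'max c^T x s.t. A x <= b, x >= 0' is:
  Dual:  min b^T y  s.t.  A^T y >= c,  y >= 0.

So the dual LP is:
  minimize  7y1 + 10y2 + 17y3 + 51y4
  subject to:
    y1 + y3 + 4y4 >= 5
    y2 + 3y3 + 3y4 >= 3
    y1, y2, y3, y4 >= 0

Solving the primal: x* = (7, 3.3333).
  primal value c^T x* = 45.
Solving the dual: y* = (4, 0, 1, 0).
  dual value b^T y* = 45.
Strong duality: c^T x* = b^T y*. Confirmed.

45


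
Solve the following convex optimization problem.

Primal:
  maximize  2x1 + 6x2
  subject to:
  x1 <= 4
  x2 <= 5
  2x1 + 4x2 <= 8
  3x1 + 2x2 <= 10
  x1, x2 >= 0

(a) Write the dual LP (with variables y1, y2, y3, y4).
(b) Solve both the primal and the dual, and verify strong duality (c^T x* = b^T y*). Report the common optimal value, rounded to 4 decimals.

The standard primal-dual pair for 'max c^T x s.t. A x <= b, x >= 0' is:
  Dual:  min b^T y  s.t.  A^T y >= c,  y >= 0.

So the dual LP is:
  minimize  4y1 + 5y2 + 8y3 + 10y4
  subject to:
    y1 + 2y3 + 3y4 >= 2
    y2 + 4y3 + 2y4 >= 6
    y1, y2, y3, y4 >= 0

Solving the primal: x* = (0, 2).
  primal value c^T x* = 12.
Solving the dual: y* = (0, 0, 1.5, 0).
  dual value b^T y* = 12.
Strong duality: c^T x* = b^T y*. Confirmed.

12


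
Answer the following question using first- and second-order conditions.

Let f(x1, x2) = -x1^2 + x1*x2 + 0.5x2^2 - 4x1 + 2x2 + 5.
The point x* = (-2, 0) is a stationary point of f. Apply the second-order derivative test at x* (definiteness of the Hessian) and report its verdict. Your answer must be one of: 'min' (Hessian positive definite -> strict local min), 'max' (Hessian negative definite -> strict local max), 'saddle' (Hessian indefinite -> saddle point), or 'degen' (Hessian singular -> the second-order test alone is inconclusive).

Compute the Hessian H = grad^2 f:
  H = [[-2, 1], [1, 1]]
Verify stationarity: grad f(x*) = H x* + g = (0, 0).
Eigenvalues of H: -2.3028, 1.3028.
Eigenvalues have mixed signs, so H is indefinite -> x* is a saddle point.

saddle


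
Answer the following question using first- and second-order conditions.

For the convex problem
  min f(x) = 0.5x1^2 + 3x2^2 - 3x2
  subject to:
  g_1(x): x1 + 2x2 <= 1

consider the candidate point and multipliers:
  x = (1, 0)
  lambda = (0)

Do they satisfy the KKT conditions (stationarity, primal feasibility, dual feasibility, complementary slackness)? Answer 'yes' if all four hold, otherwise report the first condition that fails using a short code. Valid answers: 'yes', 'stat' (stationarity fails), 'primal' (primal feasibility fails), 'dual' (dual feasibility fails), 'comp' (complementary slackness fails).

Gradient of f: grad f(x) = Q x + c = (1, -3)
Constraint values g_i(x) = a_i^T x - b_i:
  g_1((1, 0)) = 0
Stationarity residual: grad f(x) + sum_i lambda_i a_i = (1, -3)
  -> stationarity FAILS
Primal feasibility (all g_i <= 0): OK
Dual feasibility (all lambda_i >= 0): OK
Complementary slackness (lambda_i * g_i(x) = 0 for all i): OK

Verdict: the first failing condition is stationarity -> stat.

stat


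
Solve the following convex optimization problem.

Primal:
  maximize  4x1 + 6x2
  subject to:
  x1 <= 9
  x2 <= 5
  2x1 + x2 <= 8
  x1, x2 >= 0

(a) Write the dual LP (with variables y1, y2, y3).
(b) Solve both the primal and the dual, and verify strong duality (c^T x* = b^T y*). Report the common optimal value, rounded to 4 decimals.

The standard primal-dual pair for 'max c^T x s.t. A x <= b, x >= 0' is:
  Dual:  min b^T y  s.t.  A^T y >= c,  y >= 0.

So the dual LP is:
  minimize  9y1 + 5y2 + 8y3
  subject to:
    y1 + 2y3 >= 4
    y2 + y3 >= 6
    y1, y2, y3 >= 0

Solving the primal: x* = (1.5, 5).
  primal value c^T x* = 36.
Solving the dual: y* = (0, 4, 2).
  dual value b^T y* = 36.
Strong duality: c^T x* = b^T y*. Confirmed.

36


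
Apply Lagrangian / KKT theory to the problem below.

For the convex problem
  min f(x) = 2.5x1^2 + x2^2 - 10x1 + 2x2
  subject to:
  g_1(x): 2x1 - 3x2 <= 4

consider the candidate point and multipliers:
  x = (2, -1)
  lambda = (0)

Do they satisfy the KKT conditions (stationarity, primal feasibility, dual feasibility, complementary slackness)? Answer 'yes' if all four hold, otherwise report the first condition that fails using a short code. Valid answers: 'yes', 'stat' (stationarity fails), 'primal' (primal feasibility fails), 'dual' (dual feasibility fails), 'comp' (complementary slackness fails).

Gradient of f: grad f(x) = Q x + c = (0, 0)
Constraint values g_i(x) = a_i^T x - b_i:
  g_1((2, -1)) = 3
Stationarity residual: grad f(x) + sum_i lambda_i a_i = (0, 0)
  -> stationarity OK
Primal feasibility (all g_i <= 0): FAILS
Dual feasibility (all lambda_i >= 0): OK
Complementary slackness (lambda_i * g_i(x) = 0 for all i): OK

Verdict: the first failing condition is primal_feasibility -> primal.

primal


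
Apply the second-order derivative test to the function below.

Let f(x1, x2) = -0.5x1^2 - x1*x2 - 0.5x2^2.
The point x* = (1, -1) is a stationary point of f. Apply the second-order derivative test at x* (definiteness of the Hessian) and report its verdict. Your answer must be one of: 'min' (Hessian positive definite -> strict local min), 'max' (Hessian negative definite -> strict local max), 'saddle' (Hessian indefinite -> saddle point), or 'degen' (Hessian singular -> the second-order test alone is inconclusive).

Compute the Hessian H = grad^2 f:
  H = [[-1, -1], [-1, -1]]
Verify stationarity: grad f(x*) = H x* + g = (0, 0).
Eigenvalues of H: -2, 0.
H has a zero eigenvalue (singular; negative semidefinite but not definite), so H is neither positive definite, negative definite, nor indefinite. The second-order test alone is inconclusive -> degen.
(Indeed, f is constant along the null direction of H through x*, so x* is not a strict local extremum.)

degen


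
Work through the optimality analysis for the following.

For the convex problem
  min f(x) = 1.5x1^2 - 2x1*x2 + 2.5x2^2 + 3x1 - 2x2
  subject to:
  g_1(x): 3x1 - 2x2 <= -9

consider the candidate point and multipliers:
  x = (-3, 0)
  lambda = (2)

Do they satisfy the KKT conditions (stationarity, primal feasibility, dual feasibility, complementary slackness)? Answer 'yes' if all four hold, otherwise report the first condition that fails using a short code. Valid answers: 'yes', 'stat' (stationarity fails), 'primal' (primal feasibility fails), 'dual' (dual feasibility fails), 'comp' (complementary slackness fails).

Gradient of f: grad f(x) = Q x + c = (-6, 4)
Constraint values g_i(x) = a_i^T x - b_i:
  g_1((-3, 0)) = 0
Stationarity residual: grad f(x) + sum_i lambda_i a_i = (0, 0)
  -> stationarity OK
Primal feasibility (all g_i <= 0): OK
Dual feasibility (all lambda_i >= 0): OK
Complementary slackness (lambda_i * g_i(x) = 0 for all i): OK

Verdict: yes, KKT holds.

yes


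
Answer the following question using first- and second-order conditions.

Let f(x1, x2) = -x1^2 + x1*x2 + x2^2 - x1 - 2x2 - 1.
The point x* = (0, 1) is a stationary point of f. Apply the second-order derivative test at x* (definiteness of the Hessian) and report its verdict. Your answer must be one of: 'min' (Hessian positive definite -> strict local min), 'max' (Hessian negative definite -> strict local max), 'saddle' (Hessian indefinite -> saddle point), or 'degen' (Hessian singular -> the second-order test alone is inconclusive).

Compute the Hessian H = grad^2 f:
  H = [[-2, 1], [1, 2]]
Verify stationarity: grad f(x*) = H x* + g = (0, 0).
Eigenvalues of H: -2.2361, 2.2361.
Eigenvalues have mixed signs, so H is indefinite -> x* is a saddle point.

saddle


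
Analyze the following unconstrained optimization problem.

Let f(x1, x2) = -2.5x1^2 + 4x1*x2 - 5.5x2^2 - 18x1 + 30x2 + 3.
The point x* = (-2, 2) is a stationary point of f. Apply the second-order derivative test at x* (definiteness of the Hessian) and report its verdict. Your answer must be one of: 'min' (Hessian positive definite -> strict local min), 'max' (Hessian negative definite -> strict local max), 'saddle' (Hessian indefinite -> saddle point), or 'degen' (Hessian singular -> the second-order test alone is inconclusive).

Compute the Hessian H = grad^2 f:
  H = [[-5, 4], [4, -11]]
Verify stationarity: grad f(x*) = H x* + g = (0, 0).
Eigenvalues of H: -13, -3.
Both eigenvalues < 0, so H is negative definite -> x* is a strict local max.

max


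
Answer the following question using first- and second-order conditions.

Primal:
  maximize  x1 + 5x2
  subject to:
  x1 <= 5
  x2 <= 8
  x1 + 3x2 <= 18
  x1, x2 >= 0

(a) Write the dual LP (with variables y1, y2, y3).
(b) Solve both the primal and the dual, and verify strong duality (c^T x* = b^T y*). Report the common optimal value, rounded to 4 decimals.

The standard primal-dual pair for 'max c^T x s.t. A x <= b, x >= 0' is:
  Dual:  min b^T y  s.t.  A^T y >= c,  y >= 0.

So the dual LP is:
  minimize  5y1 + 8y2 + 18y3
  subject to:
    y1 + y3 >= 1
    y2 + 3y3 >= 5
    y1, y2, y3 >= 0

Solving the primal: x* = (0, 6).
  primal value c^T x* = 30.
Solving the dual: y* = (0, 0, 1.6667).
  dual value b^T y* = 30.
Strong duality: c^T x* = b^T y*. Confirmed.

30


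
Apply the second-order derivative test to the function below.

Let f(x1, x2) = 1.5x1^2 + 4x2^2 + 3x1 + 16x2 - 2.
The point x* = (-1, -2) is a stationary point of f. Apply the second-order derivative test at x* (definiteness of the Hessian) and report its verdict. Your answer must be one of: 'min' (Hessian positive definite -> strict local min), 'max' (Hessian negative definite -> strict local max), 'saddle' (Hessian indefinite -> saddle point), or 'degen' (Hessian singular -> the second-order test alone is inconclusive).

Compute the Hessian H = grad^2 f:
  H = [[3, 0], [0, 8]]
Verify stationarity: grad f(x*) = H x* + g = (0, 0).
Eigenvalues of H: 3, 8.
Both eigenvalues > 0, so H is positive definite -> x* is a strict local min.

min


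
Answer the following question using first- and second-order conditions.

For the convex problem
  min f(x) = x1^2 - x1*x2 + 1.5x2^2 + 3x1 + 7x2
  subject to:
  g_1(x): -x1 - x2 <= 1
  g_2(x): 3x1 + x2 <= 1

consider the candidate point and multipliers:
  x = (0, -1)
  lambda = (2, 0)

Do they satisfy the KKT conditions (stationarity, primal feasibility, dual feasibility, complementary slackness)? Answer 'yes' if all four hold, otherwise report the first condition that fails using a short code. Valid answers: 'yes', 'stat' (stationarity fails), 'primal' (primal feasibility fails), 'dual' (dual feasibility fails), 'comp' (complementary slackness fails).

Gradient of f: grad f(x) = Q x + c = (4, 4)
Constraint values g_i(x) = a_i^T x - b_i:
  g_1((0, -1)) = 0
  g_2((0, -1)) = -2
Stationarity residual: grad f(x) + sum_i lambda_i a_i = (2, 2)
  -> stationarity FAILS
Primal feasibility (all g_i <= 0): OK
Dual feasibility (all lambda_i >= 0): OK
Complementary slackness (lambda_i * g_i(x) = 0 for all i): OK

Verdict: the first failing condition is stationarity -> stat.

stat


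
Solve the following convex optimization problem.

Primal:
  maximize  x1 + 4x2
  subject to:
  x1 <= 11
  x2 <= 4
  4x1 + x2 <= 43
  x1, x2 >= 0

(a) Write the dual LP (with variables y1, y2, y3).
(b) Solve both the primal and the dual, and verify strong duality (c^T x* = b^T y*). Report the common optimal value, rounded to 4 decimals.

The standard primal-dual pair for 'max c^T x s.t. A x <= b, x >= 0' is:
  Dual:  min b^T y  s.t.  A^T y >= c,  y >= 0.

So the dual LP is:
  minimize  11y1 + 4y2 + 43y3
  subject to:
    y1 + 4y3 >= 1
    y2 + y3 >= 4
    y1, y2, y3 >= 0

Solving the primal: x* = (9.75, 4).
  primal value c^T x* = 25.75.
Solving the dual: y* = (0, 3.75, 0.25).
  dual value b^T y* = 25.75.
Strong duality: c^T x* = b^T y*. Confirmed.

25.75


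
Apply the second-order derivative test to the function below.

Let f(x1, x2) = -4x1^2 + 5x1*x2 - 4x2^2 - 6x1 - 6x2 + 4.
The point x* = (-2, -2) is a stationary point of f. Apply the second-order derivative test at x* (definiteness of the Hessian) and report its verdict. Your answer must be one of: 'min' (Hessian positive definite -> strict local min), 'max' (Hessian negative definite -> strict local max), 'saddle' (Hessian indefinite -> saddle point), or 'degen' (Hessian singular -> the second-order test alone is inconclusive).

Compute the Hessian H = grad^2 f:
  H = [[-8, 5], [5, -8]]
Verify stationarity: grad f(x*) = H x* + g = (0, 0).
Eigenvalues of H: -13, -3.
Both eigenvalues < 0, so H is negative definite -> x* is a strict local max.

max
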